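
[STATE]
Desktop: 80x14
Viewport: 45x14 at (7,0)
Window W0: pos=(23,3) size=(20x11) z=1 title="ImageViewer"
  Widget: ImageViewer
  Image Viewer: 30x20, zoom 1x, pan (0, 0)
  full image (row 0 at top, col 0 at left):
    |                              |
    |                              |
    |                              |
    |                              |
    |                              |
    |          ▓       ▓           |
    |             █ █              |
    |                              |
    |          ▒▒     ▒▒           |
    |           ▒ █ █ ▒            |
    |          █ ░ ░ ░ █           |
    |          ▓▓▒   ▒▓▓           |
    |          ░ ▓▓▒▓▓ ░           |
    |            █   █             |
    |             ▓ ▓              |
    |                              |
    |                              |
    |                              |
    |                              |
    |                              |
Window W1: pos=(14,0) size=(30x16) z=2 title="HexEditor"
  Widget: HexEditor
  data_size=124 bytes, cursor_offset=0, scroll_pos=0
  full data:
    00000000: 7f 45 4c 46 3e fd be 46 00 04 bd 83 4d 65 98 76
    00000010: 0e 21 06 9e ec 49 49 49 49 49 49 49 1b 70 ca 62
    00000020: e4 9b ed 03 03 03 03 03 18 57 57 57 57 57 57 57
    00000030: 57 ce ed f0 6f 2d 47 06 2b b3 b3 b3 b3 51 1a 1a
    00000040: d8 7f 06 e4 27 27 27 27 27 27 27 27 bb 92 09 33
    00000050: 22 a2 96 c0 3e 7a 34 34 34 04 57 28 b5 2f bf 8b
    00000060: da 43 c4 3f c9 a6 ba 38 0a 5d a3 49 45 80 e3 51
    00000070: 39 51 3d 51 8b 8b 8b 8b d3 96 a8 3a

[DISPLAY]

       ┏━━━━━━━━━━━━━━━━━━━━━━━━━━━━┓        
       ┃ HexEditor                  ┃        
       ┠────────────────────────────┨        
       ┃00000000  7F 45 4c 46 3e fd ┃        
       ┃00000010  0e 21 06 9e ec 49 ┃        
       ┃00000020  e4 9b ed 03 03 03 ┃        
       ┃00000030  57 ce ed f0 6f 2d ┃        
       ┃00000040  d8 7f 06 e4 27 27 ┃        
       ┃00000050  22 a2 96 c0 3e 7a ┃        
       ┃00000060  da 43 c4 3f c9 a6 ┃        
       ┃00000070  39 51 3d 51 8b 8b ┃        
       ┃                            ┃        
       ┃                            ┃        
       ┃                            ┃        


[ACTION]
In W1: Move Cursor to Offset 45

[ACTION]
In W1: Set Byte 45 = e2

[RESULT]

       ┏━━━━━━━━━━━━━━━━━━━━━━━━━━━━┓        
       ┃ HexEditor                  ┃        
       ┠────────────────────────────┨        
       ┃00000000  7f 45 4c 46 3e fd ┃        
       ┃00000010  0e 21 06 9e ec 49 ┃        
       ┃00000020  e4 9b ed 03 03 03 ┃        
       ┃00000030  57 ce ed f0 6f 2d ┃        
       ┃00000040  d8 7f 06 e4 27 27 ┃        
       ┃00000050  22 a2 96 c0 3e 7a ┃        
       ┃00000060  da 43 c4 3f c9 a6 ┃        
       ┃00000070  39 51 3d 51 8b 8b ┃        
       ┃                            ┃        
       ┃                            ┃        
       ┃                            ┃        


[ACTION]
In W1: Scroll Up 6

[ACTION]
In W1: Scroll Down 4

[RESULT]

       ┏━━━━━━━━━━━━━━━━━━━━━━━━━━━━┓        
       ┃ HexEditor                  ┃        
       ┠────────────────────────────┨        
       ┃00000040  d8 7f 06 e4 27 27 ┃        
       ┃00000050  22 a2 96 c0 3e 7a ┃        
       ┃00000060  da 43 c4 3f c9 a6 ┃        
       ┃00000070  39 51 3d 51 8b 8b ┃        
       ┃                            ┃        
       ┃                            ┃        
       ┃                            ┃        
       ┃                            ┃        
       ┃                            ┃        
       ┃                            ┃        
       ┃                            ┃        


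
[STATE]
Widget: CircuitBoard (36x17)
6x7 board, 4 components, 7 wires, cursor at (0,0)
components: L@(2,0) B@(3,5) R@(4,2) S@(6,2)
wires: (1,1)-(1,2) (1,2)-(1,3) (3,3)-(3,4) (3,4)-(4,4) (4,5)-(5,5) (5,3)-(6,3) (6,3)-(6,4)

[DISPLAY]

   0 1 2 3 4 5                      
0  [.]                              
                                    
1       · ─ · ─ ·                   
                                    
2   L                               
                                    
3               · ─ ·   B           
                    │               
4           R       ·   ·           
                        │           
5               ·       ·           
                │                   
6           S   · ─ ·               
Cursor: (0,0)                       
                                    
                                    


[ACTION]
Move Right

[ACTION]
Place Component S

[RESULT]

   0 1 2 3 4 5                      
0      [S]                          
                                    
1       · ─ · ─ ·                   
                                    
2   L                               
                                    
3               · ─ ·   B           
                    │               
4           R       ·   ·           
                        │           
5               ·       ·           
                │                   
6           S   · ─ ·               
Cursor: (0,1)                       
                                    
                                    


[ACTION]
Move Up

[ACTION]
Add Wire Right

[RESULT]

   0 1 2 3 4 5                      
0      [S]─ ·                       
                                    
1       · ─ · ─ ·                   
                                    
2   L                               
                                    
3               · ─ ·   B           
                    │               
4           R       ·   ·           
                        │           
5               ·       ·           
                │                   
6           S   · ─ ·               
Cursor: (0,1)                       
                                    
                                    


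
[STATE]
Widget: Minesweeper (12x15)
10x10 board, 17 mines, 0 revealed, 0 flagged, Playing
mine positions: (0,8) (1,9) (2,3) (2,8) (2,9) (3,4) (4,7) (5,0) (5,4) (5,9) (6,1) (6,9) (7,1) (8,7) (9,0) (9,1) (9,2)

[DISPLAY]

■■■■■■■■■■  
■■■■■■■■■■  
■■■■■■■■■■  
■■■■■■■■■■  
■■■■■■■■■■  
■■■■■■■■■■  
■■■■■■■■■■  
■■■■■■■■■■  
■■■■■■■■■■  
■■■■■■■■■■  
            
            
            
            
            


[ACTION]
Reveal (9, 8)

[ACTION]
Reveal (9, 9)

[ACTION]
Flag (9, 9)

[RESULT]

■■■■■■■■■■  
■■■■■■■■■■  
■■■■■■■■■■  
■■■■■■■■■■  
■■■■■■■■■■  
■■■■■■■■■■  
■■■■■■■■■■  
■■■■■■■■21  
■■■■■■■■1   
■■■■■■■■1   
            
            
            
            
            


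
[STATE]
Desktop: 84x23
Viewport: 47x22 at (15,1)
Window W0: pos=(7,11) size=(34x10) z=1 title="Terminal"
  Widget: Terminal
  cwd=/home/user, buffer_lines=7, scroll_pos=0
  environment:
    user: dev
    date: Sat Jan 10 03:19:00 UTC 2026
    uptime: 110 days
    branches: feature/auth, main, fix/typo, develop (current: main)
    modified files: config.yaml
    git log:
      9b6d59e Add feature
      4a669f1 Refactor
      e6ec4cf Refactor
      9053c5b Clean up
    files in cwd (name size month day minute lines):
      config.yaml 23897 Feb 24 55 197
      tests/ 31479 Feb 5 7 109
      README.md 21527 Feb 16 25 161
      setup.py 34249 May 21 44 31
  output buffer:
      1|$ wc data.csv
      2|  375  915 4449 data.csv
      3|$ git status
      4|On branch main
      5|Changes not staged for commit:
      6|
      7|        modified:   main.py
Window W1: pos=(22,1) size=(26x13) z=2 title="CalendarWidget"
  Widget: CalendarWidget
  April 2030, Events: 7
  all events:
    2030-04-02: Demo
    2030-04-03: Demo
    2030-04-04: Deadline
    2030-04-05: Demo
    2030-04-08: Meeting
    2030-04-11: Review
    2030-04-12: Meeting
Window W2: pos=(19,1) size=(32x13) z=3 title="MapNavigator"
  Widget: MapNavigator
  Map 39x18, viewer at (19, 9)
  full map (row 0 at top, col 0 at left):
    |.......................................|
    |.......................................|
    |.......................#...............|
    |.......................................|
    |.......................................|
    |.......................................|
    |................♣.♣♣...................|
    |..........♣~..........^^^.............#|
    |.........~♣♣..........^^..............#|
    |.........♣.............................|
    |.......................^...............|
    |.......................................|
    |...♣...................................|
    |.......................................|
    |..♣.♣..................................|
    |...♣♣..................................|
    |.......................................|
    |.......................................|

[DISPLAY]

    ┏━━━━━━━━━━━━━━━━━━━━━━━━━━━━━━┓           
    ┃ MapNavigator                 ┃           
    ┠──────────────────────────────┨           
    ┃..............................┃           
    ┃............♣.♣♣..............┃           
    ┃......♣~..........^^^.........┃           
    ┃.....~♣♣..........^^..........┃           
    ┃.....♣.........@..............┃           
    ┃...................^..........┃           
    ┃..............................┃           
━━━━┃..............................┃           
al  ┃..............................┃           
────┗━━━━━━━━━━━━━━━━━━━━━━━━━━━━━━┛           
ta.csv                   ┃                     
915 4449 data.csv        ┃                     
tatus                    ┃                     
ch main                  ┃                     
 not staged for commit:  ┃                     
                         ┃                     
━━━━━━━━━━━━━━━━━━━━━━━━━┛                     
                                               
                                               


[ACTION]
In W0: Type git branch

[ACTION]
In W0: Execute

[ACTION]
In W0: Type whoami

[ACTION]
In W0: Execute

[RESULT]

    ┏━━━━━━━━━━━━━━━━━━━━━━━━━━━━━━┓           
    ┃ MapNavigator                 ┃           
    ┠──────────────────────────────┨           
    ┃..............................┃           
    ┃............♣.♣♣..............┃           
    ┃......♣~..........^^^.........┃           
    ┃.....~♣♣..........^^..........┃           
    ┃.....♣.........@..............┃           
    ┃...................^..........┃           
    ┃..............................┃           
━━━━┃..............................┃           
al  ┃..............................┃           
────┗━━━━━━━━━━━━━━━━━━━━━━━━━━━━━━┛           
                         ┃                     
ypo                      ┃                     
op                       ┃                     
i                        ┃                     
                         ┃                     
                         ┃                     
━━━━━━━━━━━━━━━━━━━━━━━━━┛                     
                                               
                                               


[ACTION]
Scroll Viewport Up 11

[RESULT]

                                               
    ┏━━━━━━━━━━━━━━━━━━━━━━━━━━━━━━┓           
    ┃ MapNavigator                 ┃           
    ┠──────────────────────────────┨           
    ┃..............................┃           
    ┃............♣.♣♣..............┃           
    ┃......♣~..........^^^.........┃           
    ┃.....~♣♣..........^^..........┃           
    ┃.....♣.........@..............┃           
    ┃...................^..........┃           
    ┃..............................┃           
━━━━┃..............................┃           
al  ┃..............................┃           
────┗━━━━━━━━━━━━━━━━━━━━━━━━━━━━━━┛           
                         ┃                     
ypo                      ┃                     
op                       ┃                     
i                        ┃                     
                         ┃                     
                         ┃                     
━━━━━━━━━━━━━━━━━━━━━━━━━┛                     
                                               


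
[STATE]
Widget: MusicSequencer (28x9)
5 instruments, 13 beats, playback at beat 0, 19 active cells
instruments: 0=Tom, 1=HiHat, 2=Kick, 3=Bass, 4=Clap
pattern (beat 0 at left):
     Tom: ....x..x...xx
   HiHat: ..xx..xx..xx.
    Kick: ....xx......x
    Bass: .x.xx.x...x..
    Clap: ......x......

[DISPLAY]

      ▼123456789012         
   Tom····█··█···██         
 HiHat··██··██··██·         
  Kick····██······█         
  Bass·█·██·█···█··         
  Clap······█······         
                            
                            
                            


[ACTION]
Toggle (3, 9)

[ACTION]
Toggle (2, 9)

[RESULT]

      ▼123456789012         
   Tom····█··█···██         
 HiHat··██··██··██·         
  Kick····██···█··█         
  Bass·█·██·█··██··         
  Clap······█······         
                            
                            
                            


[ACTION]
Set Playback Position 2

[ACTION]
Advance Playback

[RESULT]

      012▼456789012         
   Tom····█··█···██         
 HiHat··██··██··██·         
  Kick····██···█··█         
  Bass·█·██·█··██··         
  Clap······█······         
                            
                            
                            


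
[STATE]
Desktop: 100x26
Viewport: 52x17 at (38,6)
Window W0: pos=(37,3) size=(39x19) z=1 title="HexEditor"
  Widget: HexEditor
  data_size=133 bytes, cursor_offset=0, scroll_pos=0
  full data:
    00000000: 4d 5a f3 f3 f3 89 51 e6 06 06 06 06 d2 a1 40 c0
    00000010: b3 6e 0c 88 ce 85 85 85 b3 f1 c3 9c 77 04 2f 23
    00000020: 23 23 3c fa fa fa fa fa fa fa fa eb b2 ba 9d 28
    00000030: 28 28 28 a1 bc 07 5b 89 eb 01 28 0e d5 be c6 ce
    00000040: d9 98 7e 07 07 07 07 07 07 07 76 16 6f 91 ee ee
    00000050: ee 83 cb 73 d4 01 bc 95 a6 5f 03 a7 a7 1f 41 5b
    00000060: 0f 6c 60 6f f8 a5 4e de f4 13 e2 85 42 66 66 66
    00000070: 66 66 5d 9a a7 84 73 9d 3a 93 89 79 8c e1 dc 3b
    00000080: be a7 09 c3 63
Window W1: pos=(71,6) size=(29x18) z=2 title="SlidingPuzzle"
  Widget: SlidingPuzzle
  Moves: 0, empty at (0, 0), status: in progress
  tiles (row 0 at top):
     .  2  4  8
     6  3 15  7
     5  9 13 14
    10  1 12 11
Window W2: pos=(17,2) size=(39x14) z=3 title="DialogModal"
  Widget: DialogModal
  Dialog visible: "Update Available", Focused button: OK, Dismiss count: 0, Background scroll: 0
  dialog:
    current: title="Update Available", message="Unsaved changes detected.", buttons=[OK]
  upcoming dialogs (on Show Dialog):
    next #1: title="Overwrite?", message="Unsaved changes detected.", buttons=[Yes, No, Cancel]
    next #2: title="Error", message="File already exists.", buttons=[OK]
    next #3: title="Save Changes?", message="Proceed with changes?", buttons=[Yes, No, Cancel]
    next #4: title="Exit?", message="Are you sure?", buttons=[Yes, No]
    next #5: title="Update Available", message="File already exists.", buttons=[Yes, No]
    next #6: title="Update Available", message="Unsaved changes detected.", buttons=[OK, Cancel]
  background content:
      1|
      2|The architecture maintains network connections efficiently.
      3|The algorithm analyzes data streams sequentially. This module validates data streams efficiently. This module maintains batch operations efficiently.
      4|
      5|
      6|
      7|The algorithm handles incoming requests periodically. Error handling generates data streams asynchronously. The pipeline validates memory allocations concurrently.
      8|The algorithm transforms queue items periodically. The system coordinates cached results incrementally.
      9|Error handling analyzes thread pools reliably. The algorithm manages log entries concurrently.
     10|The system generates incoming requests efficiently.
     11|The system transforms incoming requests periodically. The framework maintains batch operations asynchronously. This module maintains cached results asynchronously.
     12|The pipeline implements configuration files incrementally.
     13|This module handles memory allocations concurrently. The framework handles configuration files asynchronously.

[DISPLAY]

ntains network co┃ f3 f3 89 51 e6┏━━━━━━━━━━━━━━━━━━
────────────┐ms s┃ 88 ce 85 85 85┃ SlidingPuzzle    
ailable     │    ┃ fa fa fa fa fa┠──────────────────
s detected. │    ┃ a1 bc 07 5b 89┃┌────┬────┬────┬──
]           │    ┃ 07 07 07 07 07┃│    │  2 │  4 │  
────────────┘ques┃ 73 d4 01 bc 95┃├────┼────┼────┼──
orms queue items ┃ 6f f8 a5 4e de┃│  6 │  3 │ 15 │  
zes thread pools ┃ 9a a7 84 73 9d┃├────┼────┼────┼──
 incoming request┃ c3 63         ┃│  5 │  9 │ 13 │ 1
━━━━━━━━━━━━━━━━━┛               ┃├────┼────┼────┼──
                                 ┃│ 10 │  1 │ 12 │ 1
                                 ┃└────┴────┴────┴──
                                 ┃Moves: 0          
                                 ┃                  
                                 ┃                  
━━━━━━━━━━━━━━━━━━━━━━━━━━━━━━━━━┃                  
                                 ┃                  


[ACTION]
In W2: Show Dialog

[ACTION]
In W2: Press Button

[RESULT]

ntains network co┃ f3 f3 89 51 e6┏━━━━━━━━━━━━━━━━━━
es data streams s┃ 88 ce 85 85 85┃ SlidingPuzzle    
                 ┃ fa fa fa fa fa┠──────────────────
                 ┃ a1 bc 07 5b 89┃┌────┬────┬────┬──
                 ┃ 07 07 07 07 07┃│    │  2 │  4 │  
s incoming reques┃ 73 d4 01 bc 95┃├────┼────┼────┼──
orms queue items ┃ 6f f8 a5 4e de┃│  6 │  3 │ 15 │  
zes thread pools ┃ 9a a7 84 73 9d┃├────┼────┼────┼──
 incoming request┃ c3 63         ┃│  5 │  9 │ 13 │ 1
━━━━━━━━━━━━━━━━━┛               ┃├────┼────┼────┼──
                                 ┃│ 10 │  1 │ 12 │ 1
                                 ┃└────┴────┴────┴──
                                 ┃Moves: 0          
                                 ┃                  
                                 ┃                  
━━━━━━━━━━━━━━━━━━━━━━━━━━━━━━━━━┃                  
                                 ┃                  


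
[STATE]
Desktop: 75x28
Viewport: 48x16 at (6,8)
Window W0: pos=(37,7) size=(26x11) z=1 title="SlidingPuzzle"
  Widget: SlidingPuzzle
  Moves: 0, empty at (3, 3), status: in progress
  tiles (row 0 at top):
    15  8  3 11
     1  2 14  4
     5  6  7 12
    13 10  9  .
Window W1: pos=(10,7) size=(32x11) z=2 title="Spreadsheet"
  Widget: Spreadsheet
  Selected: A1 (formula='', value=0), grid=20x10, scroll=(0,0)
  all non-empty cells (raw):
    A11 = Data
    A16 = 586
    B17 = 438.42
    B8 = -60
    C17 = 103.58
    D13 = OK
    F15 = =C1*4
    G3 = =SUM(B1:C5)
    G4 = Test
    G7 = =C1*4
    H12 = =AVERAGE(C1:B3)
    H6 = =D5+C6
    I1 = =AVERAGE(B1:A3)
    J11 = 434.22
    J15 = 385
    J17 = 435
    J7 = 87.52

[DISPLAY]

    ┃ Spreadsheet                  ┃dingPuzzle  
    ┠──────────────────────────────┨────────────
    ┃A1:                           ┃─┬────┬────┬
    ┃       A       B       C      ┃ │  8 │  3 │
    ┃------------------------------┃─┼────┼────┼
    ┃  1      [0]       0       0  ┃ │  2 │ 14 │
    ┃  2        0       0       0  ┃─┼────┼────┼
    ┃  3        0       0       0  ┃ │  6 │  7 │
    ┃  4        0       0       0  ┃─┼────┼────┼
    ┗━━━━━━━━━━━━━━━━━━━━━━━━━━━━━━┛━━━━━━━━━━━━
                                                
                                                
                                                
                                                
                                                
                                                


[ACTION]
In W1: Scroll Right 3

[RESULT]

    ┃ Spreadsheet                  ┃dingPuzzle  
    ┠──────────────────────────────┨────────────
    ┃A1:                           ┃─┬────┬────┬
    ┃       D       E       F      ┃ │  8 │  3 │
    ┃------------------------------┃─┼────┼────┼
    ┃  1        0       0       0  ┃ │  2 │ 14 │
    ┃  2        0       0       0  ┃─┼────┼────┼
    ┃  3        0       0       0  ┃ │  6 │  7 │
    ┃  4        0       0       0Te┃─┼────┼────┼
    ┗━━━━━━━━━━━━━━━━━━━━━━━━━━━━━━┛━━━━━━━━━━━━
                                                
                                                
                                                
                                                
                                                
                                                


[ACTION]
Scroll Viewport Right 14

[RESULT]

eet                  ┃dingPuzzle          ┃     
─────────────────────┨────────────────────┨     
                     ┃─┬────┬────┬────┐   ┃     
      E       F      ┃ │  8 │  3 │ 11 │   ┃     
---------------------┃─┼────┼────┼────┤   ┃     
  0       0       0  ┃ │  2 │ 14 │  4 │   ┃     
  0       0       0  ┃─┼────┼────┼────┤   ┃     
  0       0       0  ┃ │  6 │  7 │ 12 │   ┃     
  0       0       0Te┃─┼────┼────┼────┤   ┃     
━━━━━━━━━━━━━━━━━━━━━┛━━━━━━━━━━━━━━━━━━━━┛     
                                                
                                                
                                                
                                                
                                                
                                                


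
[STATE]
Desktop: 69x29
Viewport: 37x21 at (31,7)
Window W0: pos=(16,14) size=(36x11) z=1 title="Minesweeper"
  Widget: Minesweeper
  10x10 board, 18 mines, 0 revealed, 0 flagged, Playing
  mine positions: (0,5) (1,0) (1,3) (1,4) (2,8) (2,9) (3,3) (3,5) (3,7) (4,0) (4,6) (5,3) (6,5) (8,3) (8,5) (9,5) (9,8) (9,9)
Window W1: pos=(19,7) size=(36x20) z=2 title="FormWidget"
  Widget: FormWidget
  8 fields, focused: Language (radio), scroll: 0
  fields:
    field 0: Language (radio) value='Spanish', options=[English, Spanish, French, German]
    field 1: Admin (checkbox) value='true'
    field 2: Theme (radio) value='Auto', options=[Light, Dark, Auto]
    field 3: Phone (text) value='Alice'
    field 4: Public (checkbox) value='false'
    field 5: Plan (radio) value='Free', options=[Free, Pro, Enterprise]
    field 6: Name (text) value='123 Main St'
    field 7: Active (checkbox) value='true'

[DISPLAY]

━━━━━━━━━━━━━━━━━━━━━━━┓             
                       ┃             
───────────────────────┨             
   ( ) English  (●) Spa┃             
   [x]                 ┃             
   ( ) Light  ( ) Dark ┃             
   [Alice             ]┃             
   [ ]                 ┃             
   (●) Free  ( ) Pro  (┃             
   [123 Main St       ]┃             
   [x]                 ┃             
                       ┃             
                       ┃             
                       ┃             
                       ┃             
                       ┃             
                       ┃             
                       ┃             
                       ┃             
━━━━━━━━━━━━━━━━━━━━━━━┛             
                                     


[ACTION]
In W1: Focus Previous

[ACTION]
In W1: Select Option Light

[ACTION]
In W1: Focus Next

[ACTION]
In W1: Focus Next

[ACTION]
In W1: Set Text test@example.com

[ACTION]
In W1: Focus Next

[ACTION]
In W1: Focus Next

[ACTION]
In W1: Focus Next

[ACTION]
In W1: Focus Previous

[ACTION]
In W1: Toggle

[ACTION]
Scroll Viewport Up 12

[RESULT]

                                     
                                     
                                     
                                     
                                     
                                     
                                     
━━━━━━━━━━━━━━━━━━━━━━━┓             
                       ┃             
───────────────────────┨             
   ( ) English  (●) Spa┃             
   [x]                 ┃             
   ( ) Light  ( ) Dark ┃             
   [Alice             ]┃             
   [ ]                 ┃             
   (●) Free  ( ) Pro  (┃             
   [123 Main St       ]┃             
   [x]                 ┃             
                       ┃             
                       ┃             
                       ┃             


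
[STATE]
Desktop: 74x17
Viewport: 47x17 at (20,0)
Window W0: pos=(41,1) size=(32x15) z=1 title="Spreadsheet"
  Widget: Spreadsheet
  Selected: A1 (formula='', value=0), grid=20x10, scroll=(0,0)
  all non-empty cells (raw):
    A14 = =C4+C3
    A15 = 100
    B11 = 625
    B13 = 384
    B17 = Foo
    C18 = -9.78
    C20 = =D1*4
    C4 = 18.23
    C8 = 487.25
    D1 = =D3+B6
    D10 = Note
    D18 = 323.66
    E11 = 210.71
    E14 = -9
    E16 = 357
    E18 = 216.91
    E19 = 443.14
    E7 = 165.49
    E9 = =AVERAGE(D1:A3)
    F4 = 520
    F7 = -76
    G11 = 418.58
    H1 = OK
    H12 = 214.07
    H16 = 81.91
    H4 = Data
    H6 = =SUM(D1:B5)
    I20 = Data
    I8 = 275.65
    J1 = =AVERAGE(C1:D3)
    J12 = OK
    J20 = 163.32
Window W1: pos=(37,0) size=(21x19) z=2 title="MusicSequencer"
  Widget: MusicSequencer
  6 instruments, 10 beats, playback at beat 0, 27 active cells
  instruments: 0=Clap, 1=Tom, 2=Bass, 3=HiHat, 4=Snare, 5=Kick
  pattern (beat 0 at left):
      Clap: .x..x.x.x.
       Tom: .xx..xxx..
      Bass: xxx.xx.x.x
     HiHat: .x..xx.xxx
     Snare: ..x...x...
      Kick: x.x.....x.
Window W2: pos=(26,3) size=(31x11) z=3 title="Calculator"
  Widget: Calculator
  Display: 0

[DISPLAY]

                 ┏━━━━━━━━━━━━━━━━━━━┓         
                 ┃ MusicSequencer    ┃━━━━━━━━━
                 ┠───────────────────┨         
      ┏━━━━━━━━━━━━━━━━━━━━━━━━━━━━━┓┃─────────
      ┃ Calculator                  ┃┃         
      ┠─────────────────────────────┨┃       C 
      ┃                            0┃┃---------
      ┃┌───┬───┬───┬───┐            ┃┃   0     
      ┃│ 7 │ 8 │ 9 │ ÷ │            ┃┃   0     
      ┃├───┼───┼───┼───┤            ┃┃   0     
      ┃│ 4 │ 5 │ 6 │ × │            ┃┃   0   18
      ┃├───┼───┼───┼───┤            ┃┃   0     
      ┃│ 1 │ 2 │ 3 │ - │            ┃┃   0     
      ┗━━━━━━━━━━━━━━━━━━━━━━━━━━━━━┛┃   0     
                 ┃                   ┃   0  487
                 ┃                   ┃━━━━━━━━━
                 ┃                   ┃         


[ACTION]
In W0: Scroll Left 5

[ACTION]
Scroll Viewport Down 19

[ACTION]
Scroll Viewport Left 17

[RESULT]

                                  ┏━━━━━━━━━━━━
                                  ┃ MusicSequen
                                  ┠────────────
                       ┏━━━━━━━━━━━━━━━━━━━━━━━
                       ┃ Calculator            
                       ┠───────────────────────
                       ┃                       
                       ┃┌───┬───┬───┬───┐      
                       ┃│ 7 │ 8 │ 9 │ ÷ │      
                       ┃├───┼───┼───┼───┤      
                       ┃│ 4 │ 5 │ 6 │ × │      
                       ┃├───┼───┼───┼───┤      
                       ┃│ 1 │ 2 │ 3 │ - │      
                       ┗━━━━━━━━━━━━━━━━━━━━━━━
                                  ┃            
                                  ┃            
                                  ┃            


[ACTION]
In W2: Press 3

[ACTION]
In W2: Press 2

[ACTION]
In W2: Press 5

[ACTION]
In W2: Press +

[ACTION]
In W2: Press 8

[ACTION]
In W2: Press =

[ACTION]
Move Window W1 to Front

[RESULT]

                                  ┏━━━━━━━━━━━━
                                  ┃ MusicSequen
                                  ┠────────────
                       ┏━━━━━━━━━━┃      ▼12345
                       ┃ Calculato┃  Clap·█··█·
                       ┠──────────┃   Tom·██··█
                       ┃          ┃  Bass███·██
                       ┃┌───┬───┬─┃ HiHat·█··██
                       ┃│ 7 │ 8 │ ┃ Snare··█···
                       ┃├───┼───┼─┃  Kick█·█···
                       ┃│ 4 │ 5 │ ┃            
                       ┃├───┼───┼─┃            
                       ┃│ 1 │ 2 │ ┃            
                       ┗━━━━━━━━━━┃            
                                  ┃            
                                  ┃            
                                  ┃            


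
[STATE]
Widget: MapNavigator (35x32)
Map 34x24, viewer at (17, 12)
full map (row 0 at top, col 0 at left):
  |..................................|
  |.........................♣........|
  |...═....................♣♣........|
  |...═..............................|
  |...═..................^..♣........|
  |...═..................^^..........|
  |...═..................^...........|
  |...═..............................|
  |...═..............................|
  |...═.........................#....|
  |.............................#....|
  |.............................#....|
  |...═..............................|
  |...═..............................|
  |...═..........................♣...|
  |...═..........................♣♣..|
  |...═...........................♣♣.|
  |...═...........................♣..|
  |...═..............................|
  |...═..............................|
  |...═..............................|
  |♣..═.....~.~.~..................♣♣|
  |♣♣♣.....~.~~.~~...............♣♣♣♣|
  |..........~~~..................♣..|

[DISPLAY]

                                   
                                   
                                   
                                   
.................................. 
.........................♣........ 
...═....................♣♣........ 
...═.............................. 
...═..................^..♣........ 
...═..................^^.......... 
...═..................^........... 
...═.............................. 
...═.............................. 
...═.........................#.... 
.............................#.... 
.............................#.... 
...═.............@................ 
...═.............................. 
...═..........................♣... 
...═..........................♣♣.. 
...═...........................♣♣. 
...═...........................♣.. 
...═.............................. 
...═.............................. 
...═.............................. 
♣..═.....~.~.~..................♣♣ 
♣♣♣.....~.~~.~~...............♣♣♣♣ 
..........~~~..................♣.. 
                                   
                                   
                                   
                                   


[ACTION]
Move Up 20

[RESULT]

                                   
                                   
                                   
                                   
                                   
                                   
                                   
                                   
                                   
                                   
                                   
                                   
                                   
                                   
                                   
                                   
.................@................ 
.........................♣........ 
...═....................♣♣........ 
...═.............................. 
...═..................^..♣........ 
...═..................^^.......... 
...═..................^........... 
...═.............................. 
...═.............................. 
...═.........................#.... 
.............................#.... 
.............................#.... 
...═.............................. 
...═.............................. 
...═..........................♣... 
...═..........................♣♣.. 


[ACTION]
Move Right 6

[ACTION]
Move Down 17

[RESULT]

...................♣........       
..................♣♣........       
............................       
................^..♣........       
................^^..........       
................^...........       
............................       
............................       
.......................#....       
.......................#....       
.......................#....       
............................       
............................       
........................♣...       
........................♣♣..       
.........................♣♣.       
.................@.......♣..       
............................       
............................       
............................       
...~.~.~..................♣♣       
..~.~~.~~...............♣♣♣♣       
....~~~..................♣..       
                                   
                                   
                                   
                                   
                                   
                                   
                                   
                                   
                                   


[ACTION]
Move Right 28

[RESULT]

.........♣........                 
........♣♣........                 
..................                 
......^..♣........                 
......^^..........                 
......^...........                 
..................                 
..................                 
.............#....                 
.............#....                 
.............#....                 
..................                 
..................                 
..............♣...                 
..............♣♣..                 
...............♣♣.                 
...............♣.@                 
..................                 
..................                 
..................                 
................♣♣                 
..............♣♣♣♣                 
...............♣..                 
                                   
                                   
                                   
                                   
                                   
                                   
                                   
                                   
                                   


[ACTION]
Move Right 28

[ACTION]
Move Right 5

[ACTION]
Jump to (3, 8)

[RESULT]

                                   
                                   
                                   
                                   
                                   
                                   
                                   
                                   
              .....................
              .....................
              ...═.................
              ...═.................
              ...═.................
              ...═.................
              ...═.................
              ...═.................
              ...@.................
              ...═.................
              .....................
              .....................
              ...═.................
              ...═.................
              ...═.................
              ...═.................
              ...═.................
              ...═.................
              ...═.................
              ...═.................
              ...═.................
              ♣..═.....~.~.~.......
              ♣♣♣.....~.~~.~~......
              ..........~~~........
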